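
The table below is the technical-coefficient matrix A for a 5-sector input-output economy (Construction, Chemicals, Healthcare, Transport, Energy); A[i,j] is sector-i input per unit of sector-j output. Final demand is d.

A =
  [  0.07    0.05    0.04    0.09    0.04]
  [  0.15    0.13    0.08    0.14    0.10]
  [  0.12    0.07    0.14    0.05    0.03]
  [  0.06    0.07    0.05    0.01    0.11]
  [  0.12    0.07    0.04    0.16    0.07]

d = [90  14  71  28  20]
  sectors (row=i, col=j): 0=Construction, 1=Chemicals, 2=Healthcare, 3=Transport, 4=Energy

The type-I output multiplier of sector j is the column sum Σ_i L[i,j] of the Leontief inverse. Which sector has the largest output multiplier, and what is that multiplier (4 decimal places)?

Construction (1.8637)

Form M = I − A:
  [  0.93   -0.05   -0.04   -0.09   -0.04]
  [ -0.15    0.87   -0.08   -0.14   -0.10]
  [ -0.12   -0.07    0.86   -0.05   -0.03]
  [ -0.06   -0.07   -0.05    0.99   -0.11]
  [ -0.12   -0.07   -0.04   -0.16    0.93]
Leontief inverse L = M⁻¹:
  [  1.1164    0.0863    0.0710    0.1294    0.0749]
  [  0.2506    1.2078    0.1453    0.2288    0.1724]
  [  0.1896    0.1212    1.1924    0.1063    0.0722]
  [  0.1162    0.1108    0.0843    1.0641    0.1455]
  [  0.1910    0.1263    0.0859    0.2216    1.1260]
Total output x = L · d:
  x_0 = 1.1164·90 + 0.0863·14 + 0.0710·71 + 0.1294·28 + 0.0749·20 = 111.8383
  x_1 = 0.2506·90 + 1.2078·14 + 0.1453·71 + 0.2288·28 + 0.1724·20 = 59.6317
  x_2 = 0.1896·90 + 0.1212·14 + 1.1924·71 + 0.1063·28 + 0.0722·20 = 107.8411
  x_3 = 0.1162·90 + 0.1108·14 + 0.0843·71 + 1.0641·28 + 0.1455·20 = 50.7000
  x_4 = 0.1910·90 + 0.1263·14 + 0.0859·71 + 0.2216·28 + 1.1260·20 = 53.7854
Output multipliers (column sums of L):
  Construction: 1.8637
  Chemicals: 1.6524
  Healthcare: 1.5789
  Transport: 1.7501
  Energy: 1.5910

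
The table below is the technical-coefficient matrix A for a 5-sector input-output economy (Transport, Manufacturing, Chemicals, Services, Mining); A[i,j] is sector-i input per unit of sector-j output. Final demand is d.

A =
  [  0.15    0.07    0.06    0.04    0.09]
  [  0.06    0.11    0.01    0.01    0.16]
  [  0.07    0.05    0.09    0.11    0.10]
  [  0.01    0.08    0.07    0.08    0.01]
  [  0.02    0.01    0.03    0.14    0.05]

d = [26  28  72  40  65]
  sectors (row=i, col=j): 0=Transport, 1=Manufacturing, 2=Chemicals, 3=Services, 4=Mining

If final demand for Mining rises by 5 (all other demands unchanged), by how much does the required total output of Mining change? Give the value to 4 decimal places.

5.3425

Form M = I − A:
  [  0.85   -0.07   -0.06   -0.04   -0.09]
  [ -0.06    0.89   -0.01   -0.01   -0.16]
  [ -0.07   -0.05    0.91   -0.11   -0.10]
  [ -0.01   -0.08   -0.07    0.92   -0.01]
  [ -0.02   -0.01   -0.03   -0.14    0.95]
Leontief inverse L = M⁻¹:
  [  1.1960    0.1085    0.0913    0.0857    0.1421]
  [  0.0882    1.1390    0.0289    0.0507    0.2038]
  [  0.1040    0.0875    1.1239    0.1619    0.1446]
  [  0.0289    0.1072    0.0896    1.1065    0.0419]
  [  0.0337    0.0328    0.0509    0.1705    1.0685]
Total output x = L · d:
  x_0 = 1.1960·26 + 0.1085·28 + 0.0913·72 + 0.0857·40 + 0.1421·65 = 53.3748
  x_1 = 0.0882·26 + 1.1390·28 + 0.0289·72 + 0.0507·40 + 0.2038·65 = 51.5408
  x_2 = 0.1040·26 + 0.0875·28 + 1.1239·72 + 0.1619·40 + 0.1446·65 = 101.9529
  x_3 = 0.0289·26 + 0.1072·28 + 0.0896·72 + 1.1065·40 + 0.0419·65 = 57.1859
  x_4 = 0.0337·26 + 0.0328·28 + 0.0509·72 + 0.1705·40 + 1.0685·65 = 81.7342
Δx_4 = L[4,4] · Δd_4 = 1.0685 · 5 = 5.3425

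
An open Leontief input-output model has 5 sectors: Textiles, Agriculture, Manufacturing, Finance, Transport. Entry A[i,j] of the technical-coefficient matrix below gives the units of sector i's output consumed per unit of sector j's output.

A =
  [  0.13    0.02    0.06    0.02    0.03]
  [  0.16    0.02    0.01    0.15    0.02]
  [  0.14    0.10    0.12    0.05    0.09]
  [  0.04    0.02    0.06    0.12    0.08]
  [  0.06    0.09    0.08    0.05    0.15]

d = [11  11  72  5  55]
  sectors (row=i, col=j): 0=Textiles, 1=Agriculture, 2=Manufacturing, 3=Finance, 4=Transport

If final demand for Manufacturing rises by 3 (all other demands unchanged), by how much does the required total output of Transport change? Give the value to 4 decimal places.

0.3812

Form M = I − A:
  [  0.87   -0.02   -0.06   -0.02   -0.03]
  [ -0.16    0.98   -0.01   -0.15   -0.02]
  [ -0.14   -0.10    0.88   -0.05   -0.09]
  [ -0.04   -0.02   -0.06    0.88   -0.08]
  [ -0.06   -0.09   -0.08   -0.05    0.85]
Leontief inverse L = M⁻¹:
  [  1.1766    0.0390    0.0886    0.0416    0.0557]
  [  0.2103    1.0380    0.0438    0.1873    0.0541]
  [  0.2295    0.1400    1.1739    0.1040    0.1455]
  [  0.0859    0.0466    0.0966    1.1588    0.1234]
  [  0.1320    0.1286    0.1271    0.1007    1.2071]
Total output x = L · d:
  x_0 = 1.1766·11 + 0.0390·11 + 0.0886·72 + 0.0416·5 + 0.0557·55 = 23.0225
  x_1 = 0.2103·11 + 1.0380·11 + 0.0438·72 + 0.1873·5 + 0.0541·55 = 20.7981
  x_2 = 0.2295·11 + 0.1400·11 + 1.1739·72 + 0.1040·5 + 0.1455·55 = 97.1073
  x_3 = 0.0859·11 + 0.0466·11 + 0.0966·72 + 1.1588·5 + 0.1234·55 = 20.9954
  x_4 = 0.1320·11 + 0.1286·11 + 0.1271·72 + 0.1007·5 + 1.2071·55 = 78.9077
Δx_4 = L[4,2] · Δd_2 = 0.1271 · 3 = 0.3812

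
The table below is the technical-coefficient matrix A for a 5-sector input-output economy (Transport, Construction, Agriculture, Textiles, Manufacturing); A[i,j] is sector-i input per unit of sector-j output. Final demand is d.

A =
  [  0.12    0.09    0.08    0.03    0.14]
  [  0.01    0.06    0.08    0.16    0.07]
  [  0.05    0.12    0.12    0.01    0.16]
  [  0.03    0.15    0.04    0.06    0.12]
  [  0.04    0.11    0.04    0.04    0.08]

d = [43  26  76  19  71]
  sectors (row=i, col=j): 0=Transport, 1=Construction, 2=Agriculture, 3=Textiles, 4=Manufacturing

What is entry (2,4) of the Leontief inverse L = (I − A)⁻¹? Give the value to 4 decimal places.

Form M = I − A:
  [  0.88   -0.09   -0.08   -0.03   -0.14]
  [ -0.01    0.94   -0.08   -0.16   -0.07]
  [ -0.05   -0.12    0.88   -0.01   -0.16]
  [ -0.03   -0.15   -0.04    0.94   -0.12]
  [ -0.04   -0.11   -0.04   -0.04    0.92]
Leontief inverse L = M⁻¹:
  [  1.1586    0.1662    0.1340    0.0761    0.2222]
  [  0.0329    1.1306    0.1212    0.2007    0.1383]
  [  0.0819    0.1952    1.1751    0.0585    0.2393]
  [  0.0534    0.2145    0.0832    1.1107    0.1838]
  [  0.0602    0.1602    0.0750    0.0781    1.1315]
Total output x = L · d:
  x_0 = 1.1586·43 + 0.1662·26 + 0.1340·76 + 0.0761·19 + 0.2222·71 = 81.5437
  x_1 = 0.0329·43 + 1.1306·26 + 0.1212·76 + 0.2007·19 + 0.1383·71 = 53.6501
  x_2 = 0.0819·43 + 0.1952·26 + 1.1751·76 + 0.0585·19 + 0.2393·71 = 116.0039
  x_3 = 0.0534·43 + 0.2145·26 + 0.0832·76 + 1.1107·19 + 0.1838·71 = 48.3485
  x_4 = 0.0602·43 + 0.1602·26 + 0.0750·76 + 0.0781·19 + 1.1315·71 = 94.2797

L[2,4] = 0.2393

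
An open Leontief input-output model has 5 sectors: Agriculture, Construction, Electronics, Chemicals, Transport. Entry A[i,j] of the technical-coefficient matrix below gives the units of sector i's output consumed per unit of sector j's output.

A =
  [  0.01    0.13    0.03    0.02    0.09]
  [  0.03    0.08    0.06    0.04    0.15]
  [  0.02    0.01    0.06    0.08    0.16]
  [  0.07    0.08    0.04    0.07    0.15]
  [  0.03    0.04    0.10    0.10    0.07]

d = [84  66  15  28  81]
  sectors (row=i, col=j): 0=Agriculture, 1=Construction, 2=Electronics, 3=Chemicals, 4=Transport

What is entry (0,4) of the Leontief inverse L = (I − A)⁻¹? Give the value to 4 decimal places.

Form M = I − A:
  [  0.99   -0.13   -0.03   -0.02   -0.09]
  [ -0.03    0.92   -0.06   -0.04   -0.15]
  [ -0.02   -0.01    0.94   -0.08   -0.16]
  [ -0.07   -0.08   -0.04    0.93   -0.15]
  [ -0.03   -0.04   -0.10   -0.10    0.93]
Leontief inverse L = M⁻¹:
  [  1.0238    0.1558    0.0599    0.0492    0.1424]
  [  0.0478    1.1111    0.0986    0.0803    0.2137]
  [  0.0383    0.0372    1.0957    0.1201    0.2176]
  [  0.0907    0.1202    0.0815    1.1132    0.2217]
  [  0.0490    0.0697    0.1328    0.1377    1.1363]
Total output x = L · d:
  x_0 = 1.0238·84 + 0.1558·66 + 0.0599·15 + 0.0492·28 + 0.1424·81 = 110.0964
  x_1 = 0.0478·84 + 1.1111·66 + 0.0986·15 + 0.0803·28 + 0.2137·81 = 98.3862
  x_2 = 0.0383·84 + 0.0372·66 + 1.0957·15 + 0.1201·28 + 0.2176·81 = 43.1004
  x_3 = 0.0907·84 + 0.1202·66 + 0.0815·15 + 1.1132·28 + 0.2217·81 = 65.9052
  x_4 = 0.0490·84 + 0.0697·66 + 0.1328·15 + 0.1377·28 + 1.1363·81 = 106.6010

L[0,4] = 0.1424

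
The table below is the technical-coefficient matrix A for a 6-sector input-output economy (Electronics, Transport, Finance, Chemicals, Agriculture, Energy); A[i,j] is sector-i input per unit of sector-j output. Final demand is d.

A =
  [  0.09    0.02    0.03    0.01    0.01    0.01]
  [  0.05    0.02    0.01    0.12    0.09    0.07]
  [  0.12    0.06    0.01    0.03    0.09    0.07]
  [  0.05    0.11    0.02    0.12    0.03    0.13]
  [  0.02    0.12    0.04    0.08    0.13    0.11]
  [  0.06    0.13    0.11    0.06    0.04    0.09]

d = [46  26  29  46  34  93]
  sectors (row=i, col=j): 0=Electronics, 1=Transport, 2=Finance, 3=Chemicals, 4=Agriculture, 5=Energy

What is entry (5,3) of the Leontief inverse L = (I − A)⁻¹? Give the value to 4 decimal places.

Form M = I − A:
  [  0.91   -0.02   -0.03   -0.01   -0.01   -0.01]
  [ -0.05    0.98   -0.01   -0.12   -0.09   -0.07]
  [ -0.12   -0.06    0.99   -0.03   -0.09   -0.07]
  [ -0.05   -0.11   -0.02    0.88   -0.03   -0.13]
  [ -0.02   -0.12   -0.04   -0.08    0.87   -0.11]
  [ -0.06   -0.13   -0.11   -0.06   -0.04    0.91]
Leontief inverse L = M⁻¹:
  [  1.1090    0.0332    0.0379    0.0220    0.0219    0.0235]
  [  0.0842    1.0756    0.0360    0.1691    0.1276    0.1260]
  [  0.1566    0.1054    1.0353    0.0709    0.1275    0.1150]
  [  0.0962    0.1732    0.0534    1.1831    0.0744    0.1965]
  [  0.0675    0.1937    0.0760    0.1509    1.1919    0.1871]
  [  0.1134    0.1885    0.1396    0.1188    0.0924    1.1535]
Total output x = L · d:
  x_0 = 1.1090·46 + 0.0332·26 + 0.0379·29 + 0.0220·46 + 0.0219·34 + 0.0235·93 = 56.9141
  x_1 = 0.0842·46 + 1.0756·26 + 0.0360·29 + 0.1691·46 + 0.1276·34 + 0.1260·93 = 56.7192
  x_2 = 0.1566·46 + 0.1054·26 + 1.0353·29 + 0.0709·46 + 0.1275·34 + 0.1150·93 = 58.2593
  x_3 = 0.0962·46 + 0.1732·26 + 0.0534·29 + 1.1831·46 + 0.0744·34 + 0.1965·93 = 85.6968
  x_4 = 0.0675·46 + 0.1937·26 + 0.0760·29 + 0.1509·46 + 1.1919·34 + 0.1871·93 = 75.2143
  x_5 = 0.1134·46 + 0.1885·26 + 0.1396·29 + 0.1188·46 + 0.0924·34 + 1.1535·93 = 130.0519

L[5,3] = 0.1188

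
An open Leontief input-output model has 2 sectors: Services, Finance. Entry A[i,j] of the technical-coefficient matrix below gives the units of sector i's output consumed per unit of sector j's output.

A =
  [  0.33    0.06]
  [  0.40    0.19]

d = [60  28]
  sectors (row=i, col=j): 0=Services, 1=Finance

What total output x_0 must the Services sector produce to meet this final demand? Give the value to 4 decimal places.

96.9346

Form M = I − A:
  [  0.67   -0.06]
  [ -0.40    0.81]
Leontief inverse L = M⁻¹:
  [  1.5616    0.1157]
  [  0.7712    1.2917]
Total output x = L · d:
  x_0 = 1.5616·60 + 0.1157·28 = 96.9346
  x_1 = 0.7712·60 + 1.2917·28 = 82.4369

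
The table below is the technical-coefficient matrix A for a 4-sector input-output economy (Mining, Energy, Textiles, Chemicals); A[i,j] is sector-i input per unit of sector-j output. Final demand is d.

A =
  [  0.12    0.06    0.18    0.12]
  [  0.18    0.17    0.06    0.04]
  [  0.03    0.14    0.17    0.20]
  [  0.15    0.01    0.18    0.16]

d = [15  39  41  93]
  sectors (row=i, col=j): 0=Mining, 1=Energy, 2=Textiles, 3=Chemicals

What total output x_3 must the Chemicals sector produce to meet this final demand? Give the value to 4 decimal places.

Form M = I − A:
  [  0.88   -0.06   -0.18   -0.12]
  [ -0.18    0.83   -0.06   -0.04]
  [ -0.03   -0.14    0.83   -0.20]
  [ -0.15   -0.01   -0.18    0.84]
Leontief inverse L = M⁻¹:
  [  1.2223    0.1476    0.3323    0.2608]
  [  0.2885    1.2586    0.1850    0.1452]
  [  0.1542    0.2400    1.3316    0.3505]
  [  0.2548    0.0928    0.3469    1.3139]
Total output x = L · d:
  x_0 = 1.2223·15 + 0.1476·39 + 0.3323·41 + 0.2608·93 = 61.9646
  x_1 = 0.2885·15 + 1.2586·39 + 0.1850·41 + 0.1452·93 = 74.5058
  x_2 = 0.1542·15 + 0.2400·39 + 1.3316·41 + 0.3505·93 = 98.8677
  x_3 = 0.2548·15 + 0.0928·39 + 0.3469·41 + 1.3139·93 = 143.8523

143.8523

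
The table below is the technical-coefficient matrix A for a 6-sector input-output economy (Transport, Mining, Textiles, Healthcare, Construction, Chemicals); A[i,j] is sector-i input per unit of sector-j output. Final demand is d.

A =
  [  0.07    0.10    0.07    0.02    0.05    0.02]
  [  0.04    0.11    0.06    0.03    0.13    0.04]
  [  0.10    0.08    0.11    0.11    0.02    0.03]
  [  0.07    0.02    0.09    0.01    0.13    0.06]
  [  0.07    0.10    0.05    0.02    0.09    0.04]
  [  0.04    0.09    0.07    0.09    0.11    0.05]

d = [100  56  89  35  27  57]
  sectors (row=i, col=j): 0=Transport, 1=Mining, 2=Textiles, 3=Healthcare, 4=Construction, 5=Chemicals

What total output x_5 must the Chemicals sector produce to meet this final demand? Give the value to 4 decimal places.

Form M = I − A:
  [  0.93   -0.10   -0.07   -0.02   -0.05   -0.02]
  [ -0.04    0.89   -0.06   -0.03   -0.13   -0.04]
  [ -0.10   -0.08    0.89   -0.11   -0.02   -0.03]
  [ -0.07   -0.02   -0.09    0.99   -0.13   -0.06]
  [ -0.07   -0.10   -0.05   -0.02    0.91   -0.04]
  [ -0.04   -0.09   -0.07   -0.09   -0.11    0.95]
Leontief inverse L = M⁻¹:
  [  1.1059    0.1500    0.1101    0.0447    0.0958    0.0399]
  [  0.0836    1.1721    0.1075    0.0590    0.1908    0.0663]
  [  0.1512    0.1404    1.1687    0.1441    0.0817    0.0585]
  [  0.1133    0.0769    0.1360    1.0410    0.1790    0.0832]
  [  0.1090    0.1565    0.0930    0.0461    1.1435    0.0629]
  [  0.0890    0.1531    0.1246    0.1221    0.1775    1.0801]
Total output x = L · d:
  x_0 = 1.1059·100 + 0.1500·56 + 0.1101·89 + 0.0447·35 + 0.0958·27 + 0.0399·57 = 135.2116
  x_1 = 0.0836·100 + 1.1721·56 + 0.1075·89 + 0.0590·35 + 0.1908·27 + 0.0663·57 = 94.5666
  x_2 = 0.1512·100 + 0.1404·56 + 1.1687·89 + 0.1441·35 + 0.0817·27 + 0.0585·57 = 137.5894
  x_3 = 0.1133·100 + 0.0769·56 + 0.1360·89 + 1.0410·35 + 0.1790·27 + 0.0832·57 = 73.7484
  x_4 = 0.1090·100 + 0.1565·56 + 0.0930·89 + 0.0461·35 + 1.1435·27 + 0.0629·57 = 64.0038
  x_5 = 0.0890·100 + 0.1531·56 + 0.1246·89 + 0.1221·35 + 0.1775·27 + 1.0801·57 = 99.1879

99.1879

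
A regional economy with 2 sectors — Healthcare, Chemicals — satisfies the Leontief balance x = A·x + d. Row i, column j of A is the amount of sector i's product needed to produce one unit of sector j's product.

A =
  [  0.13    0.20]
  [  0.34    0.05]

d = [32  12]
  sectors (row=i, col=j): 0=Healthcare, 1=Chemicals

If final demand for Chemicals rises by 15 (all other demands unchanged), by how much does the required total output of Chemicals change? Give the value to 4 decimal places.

Form M = I − A:
  [  0.87   -0.20]
  [ -0.34    0.95]
Leontief inverse L = M⁻¹:
  [  1.2525    0.2637]
  [  0.4483    1.1470]
Total output x = L · d:
  x_0 = 1.2525·32 + 0.2637·12 = 43.2432
  x_1 = 0.4483·32 + 1.1470·12 = 28.1081
Δx_1 = L[1,1] · Δd_1 = 1.1470 · 15 = 17.2050

17.2050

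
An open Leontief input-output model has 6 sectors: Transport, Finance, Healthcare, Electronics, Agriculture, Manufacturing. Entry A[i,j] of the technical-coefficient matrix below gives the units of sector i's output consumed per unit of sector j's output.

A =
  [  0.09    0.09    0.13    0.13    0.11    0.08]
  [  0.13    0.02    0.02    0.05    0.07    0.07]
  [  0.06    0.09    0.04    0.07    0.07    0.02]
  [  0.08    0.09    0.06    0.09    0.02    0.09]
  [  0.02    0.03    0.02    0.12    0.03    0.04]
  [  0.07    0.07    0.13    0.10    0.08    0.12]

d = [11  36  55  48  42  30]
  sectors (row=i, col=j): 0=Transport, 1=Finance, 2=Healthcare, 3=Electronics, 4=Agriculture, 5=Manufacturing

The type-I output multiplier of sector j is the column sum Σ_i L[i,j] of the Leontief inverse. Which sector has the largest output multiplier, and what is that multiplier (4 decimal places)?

Form M = I − A:
  [  0.91   -0.09   -0.13   -0.13   -0.11   -0.08]
  [ -0.13    0.98   -0.02   -0.05   -0.07   -0.07]
  [ -0.06   -0.09    0.96   -0.07   -0.07   -0.02]
  [ -0.08   -0.09   -0.06    0.91   -0.02   -0.09]
  [ -0.02   -0.03   -0.02   -0.12    0.97   -0.04]
  [ -0.07   -0.07   -0.13   -0.10   -0.08    0.88]
Leontief inverse L = M⁻¹:
  [  1.1719    0.1640    0.2014    0.2324    0.1769    0.1560]
  [  0.1793    1.0665    0.0725    0.1181    0.1149    0.1201]
  [  0.1076    0.1281    1.0774    0.1262    0.1069    0.0622]
  [  0.1434    0.1434    0.1167    1.1620    0.0713    0.1492]
  [  0.0556    0.0625    0.0513    0.1628    1.0551    0.0758]
  [  0.1447    0.1388    0.1989    0.1934    0.1430    1.1914]
Total output x = L · d:
  x_0 = 1.1719·11 + 0.1640·36 + 0.2014·55 + 0.2324·48 + 0.1769·42 + 0.1560·30 = 53.1414
  x_1 = 0.1793·11 + 1.0665·36 + 0.0725·55 + 0.1181·48 + 0.1149·42 + 0.1201·30 = 58.4519
  x_2 = 0.1076·11 + 0.1281·36 + 1.0774·55 + 0.1262·48 + 0.1069·42 + 0.0622·30 = 77.4734
  x_3 = 0.1434·11 + 0.1434·36 + 0.1167·55 + 1.1620·48 + 0.0713·42 + 0.1492·30 = 76.4089
  x_4 = 0.0556·11 + 0.0625·36 + 0.0513·55 + 0.1628·48 + 1.0551·42 + 0.0758·30 = 60.0796
  x_5 = 0.1447·11 + 0.1388·36 + 0.1989·55 + 0.1934·48 + 0.1430·42 + 1.1914·30 = 68.5572
Output multipliers (column sums of L):
  Transport: 1.8025
  Finance: 1.7034
  Healthcare: 1.7183
  Electronics: 1.9950
  Agriculture: 1.6681
  Manufacturing: 1.7546

Electronics (1.9950)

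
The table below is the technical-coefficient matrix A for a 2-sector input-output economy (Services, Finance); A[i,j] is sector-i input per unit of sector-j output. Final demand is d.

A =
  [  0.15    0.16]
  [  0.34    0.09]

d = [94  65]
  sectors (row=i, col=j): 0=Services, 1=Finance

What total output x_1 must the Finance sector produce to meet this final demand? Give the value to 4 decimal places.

121.2766

Form M = I − A:
  [  0.85   -0.16]
  [ -0.34    0.91]
Leontief inverse L = M⁻¹:
  [  1.2655    0.2225]
  [  0.4728    1.1820]
Total output x = L · d:
  x_0 = 1.2655·94 + 0.2225·65 = 133.4168
  x_1 = 0.4728·94 + 1.1820·65 = 121.2766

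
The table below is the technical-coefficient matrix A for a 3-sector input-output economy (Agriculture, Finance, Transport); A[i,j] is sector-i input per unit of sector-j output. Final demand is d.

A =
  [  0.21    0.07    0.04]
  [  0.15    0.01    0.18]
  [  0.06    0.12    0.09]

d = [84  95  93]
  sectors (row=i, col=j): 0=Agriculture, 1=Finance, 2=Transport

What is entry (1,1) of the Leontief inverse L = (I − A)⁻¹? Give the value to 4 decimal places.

L[1,1] = 1.0518

Form M = I − A:
  [  0.79   -0.07   -0.04]
  [ -0.15    0.99   -0.18]
  [ -0.06   -0.12    0.91]
Leontief inverse L = M⁻¹:
  [  1.2907    0.1006    0.0766]
  [  0.2162    1.0518    0.2175]
  [  0.1136    0.1453    1.1326]
Total output x = L · d:
  x_0 = 1.2907·84 + 0.1006·95 + 0.0766·93 = 125.1003
  x_1 = 0.2162·84 + 1.0518·95 + 0.2175·93 = 138.3115
  x_2 = 0.1136·84 + 0.1453·95 + 1.1326·93 = 128.6850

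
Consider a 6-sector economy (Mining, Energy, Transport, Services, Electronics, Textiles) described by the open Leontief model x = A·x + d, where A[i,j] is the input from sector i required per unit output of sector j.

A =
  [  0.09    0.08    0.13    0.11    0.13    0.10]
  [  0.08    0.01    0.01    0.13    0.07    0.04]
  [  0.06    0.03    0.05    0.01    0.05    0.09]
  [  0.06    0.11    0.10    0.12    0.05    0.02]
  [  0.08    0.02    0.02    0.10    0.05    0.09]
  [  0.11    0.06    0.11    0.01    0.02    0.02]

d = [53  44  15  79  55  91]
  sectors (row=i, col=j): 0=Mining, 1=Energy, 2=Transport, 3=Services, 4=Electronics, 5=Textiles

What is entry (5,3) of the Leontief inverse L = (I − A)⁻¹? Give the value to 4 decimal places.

Form M = I − A:
  [  0.91   -0.08   -0.13   -0.11   -0.13   -0.10]
  [ -0.08    0.99   -0.01   -0.13   -0.07   -0.04]
  [ -0.06   -0.03    0.95   -0.01   -0.05   -0.09]
  [ -0.06   -0.11   -0.10    0.88   -0.05   -0.02]
  [ -0.08   -0.02   -0.02   -0.10    0.95   -0.09]
  [ -0.11   -0.06   -0.11   -0.01   -0.02    0.98]
Leontief inverse L = M⁻¹:
  [  1.1745    0.1367    0.2059    0.1934    0.1953    0.1662]
  [  0.1270    1.0494    0.0589    0.1848    0.1091    0.0750]
  [  0.1010    0.0549    1.0873    0.0435    0.0799    0.1206]
  [  0.1184    0.1521    0.1525    1.1874    0.0993    0.0656]
  [  0.1308    0.0592    0.0719    0.1511    1.0893    0.1255]
  [  0.1548    0.0885    0.1518    0.0531    0.0608    1.0604]
Total output x = L · d:
  x_0 = 1.1745·53 + 0.1367·44 + 0.2059·15 + 0.1934·79 + 0.1953·55 + 0.1662·91 = 112.4979
  x_1 = 0.1270·53 + 1.0494·44 + 0.0589·15 + 0.1848·79 + 0.1091·55 + 0.0750·91 = 81.2135
  x_2 = 0.1010·53 + 0.0549·44 + 1.0873·15 + 0.0435·79 + 0.0799·55 + 0.1206·91 = 42.8872
  x_3 = 0.1184·53 + 0.1521·44 + 0.1525·15 + 1.1874·79 + 0.0993·55 + 0.0656·91 = 120.4938
  x_4 = 0.1308·53 + 0.0592·44 + 0.0719·15 + 0.1511·79 + 1.0893·55 + 0.1255·91 = 93.8828
  x_5 = 0.1548·53 + 0.0885·44 + 0.1518·15 + 0.0531·79 + 0.0608·55 + 1.0604·91 = 118.4161

L[5,3] = 0.0531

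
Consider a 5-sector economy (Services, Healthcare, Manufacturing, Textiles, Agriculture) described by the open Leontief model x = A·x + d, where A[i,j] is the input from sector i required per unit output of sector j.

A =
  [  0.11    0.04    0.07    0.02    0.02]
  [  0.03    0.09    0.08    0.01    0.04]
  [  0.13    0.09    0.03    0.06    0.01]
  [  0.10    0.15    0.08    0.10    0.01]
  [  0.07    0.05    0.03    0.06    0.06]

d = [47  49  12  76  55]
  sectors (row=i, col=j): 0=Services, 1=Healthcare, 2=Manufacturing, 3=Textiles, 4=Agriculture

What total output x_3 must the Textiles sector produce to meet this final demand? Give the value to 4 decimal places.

105.7675

Form M = I − A:
  [  0.89   -0.04   -0.07   -0.02   -0.02]
  [ -0.03    0.91   -0.08   -0.01   -0.04]
  [ -0.13   -0.09    0.97   -0.06   -0.01]
  [ -0.10   -0.15   -0.08    0.90   -0.01]
  [ -0.07   -0.05   -0.03   -0.06    0.94]
Leontief inverse L = M⁻¹:
  [  1.1453    0.0666    0.0919    0.0342    0.0285]
  [  0.0589    1.1180    0.1000    0.0237    0.0501]
  [  0.1695    0.1262    1.0606    0.0773    0.0211]
  [  0.1533    0.2059    0.1217    1.1266    0.0253]
  [  0.1036    0.0816    0.0538    0.0782    1.0709]
Total output x = L · d:
  x_0 = 1.1453·47 + 0.0666·49 + 0.0919·12 + 0.0342·76 + 0.0285·55 = 62.3697
  x_1 = 0.0589·47 + 1.1180·49 + 0.1000·12 + 0.0237·76 + 0.0501·55 = 63.3144
  x_2 = 0.1695·47 + 0.1262·49 + 1.0606·12 + 0.0773·76 + 0.0211·55 = 33.9134
  x_3 = 0.1533·47 + 0.2059·49 + 0.1217·12 + 1.1266·76 + 0.0253·55 = 105.7675
  x_4 = 0.1036·47 + 0.0816·49 + 0.0538·12 + 0.0782·76 + 1.0709·55 = 74.3564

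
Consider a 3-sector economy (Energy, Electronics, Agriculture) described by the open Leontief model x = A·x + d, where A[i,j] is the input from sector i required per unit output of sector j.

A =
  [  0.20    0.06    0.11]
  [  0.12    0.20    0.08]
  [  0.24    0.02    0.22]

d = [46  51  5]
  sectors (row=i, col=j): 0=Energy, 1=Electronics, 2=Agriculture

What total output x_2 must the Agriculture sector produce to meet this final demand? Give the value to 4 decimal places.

Form M = I − A:
  [  0.80   -0.06   -0.11]
  [ -0.12    0.80   -0.08]
  [ -0.24   -0.02    0.78]
Leontief inverse L = M⁻¹:
  [  1.3249    0.1043    0.1975]
  [  0.2401    1.2721    0.1643]
  [  0.4138    0.0647    1.3470]
Total output x = L · d:
  x_0 = 1.3249·46 + 0.1043·51 + 0.1975·5 = 67.2532
  x_1 = 0.2401·46 + 1.2721·51 + 0.1643·5 = 76.7451
  x_2 = 0.4138·46 + 0.0647·51 + 1.3470·5 = 29.0714

29.0714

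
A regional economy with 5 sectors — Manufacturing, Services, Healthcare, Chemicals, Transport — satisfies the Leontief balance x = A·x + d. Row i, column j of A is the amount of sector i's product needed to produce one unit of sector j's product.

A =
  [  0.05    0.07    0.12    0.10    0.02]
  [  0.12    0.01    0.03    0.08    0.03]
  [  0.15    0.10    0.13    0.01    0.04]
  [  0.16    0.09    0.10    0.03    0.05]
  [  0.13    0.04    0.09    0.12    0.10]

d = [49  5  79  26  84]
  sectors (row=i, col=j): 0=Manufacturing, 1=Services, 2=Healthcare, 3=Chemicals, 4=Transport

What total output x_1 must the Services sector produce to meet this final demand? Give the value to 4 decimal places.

26.4438

Form M = I − A:
  [  0.95   -0.07   -0.12   -0.10   -0.02]
  [ -0.12    0.99   -0.03   -0.08   -0.03]
  [ -0.15   -0.10    0.87   -0.01   -0.04]
  [ -0.16   -0.09   -0.10    0.97   -0.05]
  [ -0.13   -0.04   -0.09   -0.12    0.90]
Leontief inverse L = M⁻¹:
  [  1.1232    0.1112    0.1785    0.1322    0.0439]
  [  0.1688    1.0417    0.0768    0.1101    0.0480]
  [  0.2261    0.1448    1.1989    0.0558    0.0662]
  [  0.2358    0.1348    0.1690    1.0776    0.0771]
  [  0.2238    0.0948    0.1716    0.1733    1.1365]
Total output x = L · d:
  x_0 = 1.1232·49 + 0.1112·5 + 0.1785·79 + 0.1322·26 + 0.0439·84 = 76.8220
  x_1 = 0.1688·49 + 1.0417·5 + 0.0768·79 + 0.1101·26 + 0.0480·84 = 26.4438
  x_2 = 0.2261·49 + 0.1448·5 + 1.1989·79 + 0.0558·26 + 0.0662·84 = 113.5255
  x_3 = 0.2358·49 + 0.1348·5 + 0.1690·79 + 1.0776·26 + 0.0771·84 = 60.0746
  x_4 = 0.2238·49 + 0.0948·5 + 0.1716·79 + 0.1733·26 + 1.1365·84 = 124.9676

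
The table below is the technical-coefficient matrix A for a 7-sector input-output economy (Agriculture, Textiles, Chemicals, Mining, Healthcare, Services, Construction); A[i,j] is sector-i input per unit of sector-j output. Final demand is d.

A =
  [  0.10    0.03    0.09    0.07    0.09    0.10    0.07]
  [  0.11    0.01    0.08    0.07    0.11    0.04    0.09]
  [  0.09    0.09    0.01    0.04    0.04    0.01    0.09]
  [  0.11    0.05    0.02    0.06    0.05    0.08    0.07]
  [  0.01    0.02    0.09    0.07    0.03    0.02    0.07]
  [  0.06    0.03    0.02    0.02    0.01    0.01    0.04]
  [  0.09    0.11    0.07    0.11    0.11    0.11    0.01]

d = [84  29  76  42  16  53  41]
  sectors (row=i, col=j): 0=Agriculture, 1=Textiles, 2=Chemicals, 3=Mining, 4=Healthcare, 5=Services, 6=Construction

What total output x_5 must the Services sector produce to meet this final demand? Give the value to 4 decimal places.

Form M = I − A:
  [  0.90   -0.03   -0.09   -0.07   -0.09   -0.10   -0.07]
  [ -0.11    0.99   -0.08   -0.07   -0.11   -0.04   -0.09]
  [ -0.09   -0.09    0.99   -0.04   -0.04   -0.01   -0.09]
  [ -0.11   -0.05   -0.02    0.94   -0.05   -0.08   -0.07]
  [ -0.01   -0.02   -0.09   -0.07    0.97   -0.02   -0.07]
  [ -0.06   -0.03   -0.02   -0.02   -0.01    0.99   -0.04]
  [ -0.09   -0.11   -0.07   -0.11   -0.11   -0.11    0.99]
Leontief inverse L = M⁻¹:
  [  1.1748    0.0767    0.1410    0.1283    0.1462    0.1508    0.1284]
  [  0.1806    1.0564    0.1316    0.1290    0.1661    0.0922    0.1454]
  [  0.1492    0.1230    1.0542    0.0886    0.0914    0.0544    0.1325]
  [  0.1739    0.0861    0.0651    1.1098    0.1003    0.1264    0.1167]
  [  0.0566    0.0523    0.1167    0.1056    1.0647    0.0506    0.1042]
  [  0.0908    0.0476    0.0414    0.0439    0.0355    1.0327    0.0619]
  [  0.1731    0.1537    0.1268    0.1722    0.1716    0.1622    1.0787]
Total output x = L · d:
  x_0 = 1.1748·84 + 0.0767·29 + 0.1410·76 + 0.1283·42 + 0.1462·16 + 0.1508·53 + 0.1284·41 = 132.6040
  x_1 = 0.1806·84 + 1.0564·29 + 0.1316·76 + 0.1290·42 + 0.1661·16 + 0.0922·53 + 0.1454·41 = 74.7279
  x_2 = 0.1492·84 + 0.1230·29 + 1.0542·76 + 0.0886·42 + 0.0914·16 + 0.0544·53 + 0.1325·41 = 109.7170
  x_3 = 0.1739·84 + 0.0861·29 + 0.0651·76 + 1.1098·42 + 0.1003·16 + 0.1264·53 + 0.1167·41 = 81.7477
  x_4 = 0.0566·84 + 0.0523·29 + 0.1167·76 + 0.1056·42 + 1.0647·16 + 0.0506·53 + 0.1042·41 = 43.5616
  x_5 = 0.0908·84 + 0.0476·29 + 0.0414·76 + 0.0439·42 + 0.0355·16 + 1.0327·53 + 0.0619·41 = 71.8388
  x_6 = 0.1731·84 + 0.1537·29 + 0.1268·76 + 0.1722·42 + 0.1716·16 + 0.1622·53 + 1.0787·41 = 91.4353

71.8388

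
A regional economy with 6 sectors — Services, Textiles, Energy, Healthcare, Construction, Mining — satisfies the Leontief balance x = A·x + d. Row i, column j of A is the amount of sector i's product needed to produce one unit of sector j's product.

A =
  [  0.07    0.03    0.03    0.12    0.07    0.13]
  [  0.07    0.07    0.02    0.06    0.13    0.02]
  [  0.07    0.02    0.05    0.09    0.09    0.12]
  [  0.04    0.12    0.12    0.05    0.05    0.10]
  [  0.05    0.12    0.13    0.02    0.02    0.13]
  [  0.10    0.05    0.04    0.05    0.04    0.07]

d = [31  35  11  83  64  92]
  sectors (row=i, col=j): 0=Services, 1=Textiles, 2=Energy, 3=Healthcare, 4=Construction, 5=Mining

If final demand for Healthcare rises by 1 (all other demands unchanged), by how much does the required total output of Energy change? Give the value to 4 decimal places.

Form M = I − A:
  [  0.93   -0.03   -0.03   -0.12   -0.07   -0.13]
  [ -0.07    0.93   -0.02   -0.06   -0.13   -0.02]
  [ -0.07   -0.02    0.95   -0.09   -0.09   -0.12]
  [ -0.04   -0.12   -0.12    0.95   -0.05   -0.10]
  [ -0.05   -0.12   -0.13   -0.02    0.98   -0.13]
  [ -0.10   -0.05   -0.04   -0.05   -0.04    0.93]
Leontief inverse L = M⁻¹:
  [  1.1234    0.0857    0.0830    0.1684    0.1161    0.2039]
  [  0.1116    1.1196    0.0665    0.0991    0.1710    0.0828]
  [  0.1225    0.0732    1.1020    0.1376    0.1346    0.1945]
  [  0.0975    0.1724    0.1682    1.1032    0.1086    0.1728]
  [  0.1081    0.1665    0.1721    0.0737    1.0779    0.1995]
  [  0.1420    0.0890    0.0763    0.0918    0.0797    1.1279]
Total output x = L · d:
  x_0 = 1.1234·31 + 0.0857·35 + 0.0830·11 + 0.1684·83 + 0.1161·64 + 0.2039·92 = 78.9059
  x_1 = 0.1116·31 + 1.1196·35 + 0.0665·11 + 0.0991·83 + 0.1710·64 + 0.0828·92 = 70.1680
  x_2 = 0.1225·31 + 0.0732·35 + 1.1020·11 + 0.1376·83 + 0.1346·64 + 0.1945·92 = 56.4149
  x_3 = 0.0975·31 + 0.1724·35 + 0.1682·11 + 1.1032·83 + 0.1086·64 + 0.1728·92 = 125.3228
  x_4 = 0.1081·31 + 0.1665·35 + 0.1721·11 + 0.0737·83 + 1.0779·64 + 0.1995·92 = 104.5258
  x_5 = 0.1420·31 + 0.0890·35 + 0.0763·11 + 0.0918·83 + 0.0797·64 + 1.1279·92 = 124.8417
Δx_2 = L[2,3] · Δd_3 = 0.1376 · 1 = 0.1376

0.1376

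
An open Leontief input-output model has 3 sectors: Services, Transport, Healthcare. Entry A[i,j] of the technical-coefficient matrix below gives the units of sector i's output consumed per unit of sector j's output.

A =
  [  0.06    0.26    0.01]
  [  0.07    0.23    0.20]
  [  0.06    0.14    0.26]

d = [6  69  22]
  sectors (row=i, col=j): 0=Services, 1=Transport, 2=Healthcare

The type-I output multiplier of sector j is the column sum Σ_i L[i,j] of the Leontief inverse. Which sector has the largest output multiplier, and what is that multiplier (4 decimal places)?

Transport (2.1051)

Form M = I − A:
  [  0.94   -0.26   -0.01]
  [ -0.07    0.77   -0.20]
  [ -0.06   -0.14    0.74]
Leontief inverse L = M⁻¹:
  [  1.1009    0.3938    0.1213]
  [  0.1296    1.4122    0.3834]
  [  0.1138    0.2991    1.4337]
Total output x = L · d:
  x_0 = 1.1009·6 + 0.3938·69 + 0.1213·22 = 36.4454
  x_1 = 0.1296·6 + 1.4122·69 + 0.3834·22 = 106.6542
  x_2 = 0.1138·6 + 0.2991·69 + 1.4337·22 = 52.8626
Output multipliers (column sums of L):
  Services: 1.3443
  Transport: 2.1051
  Healthcare: 1.9385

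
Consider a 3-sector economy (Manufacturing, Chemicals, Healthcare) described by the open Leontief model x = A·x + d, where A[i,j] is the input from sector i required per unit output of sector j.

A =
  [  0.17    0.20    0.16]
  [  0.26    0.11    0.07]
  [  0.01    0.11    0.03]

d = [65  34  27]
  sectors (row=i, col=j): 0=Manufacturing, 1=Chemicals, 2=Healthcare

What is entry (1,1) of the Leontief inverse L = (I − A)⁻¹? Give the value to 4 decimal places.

L[1,1] = 1.2294

Form M = I − A:
  [  0.83   -0.20   -0.16]
  [ -0.26    0.89   -0.07]
  [ -0.01   -0.11    0.97]
Leontief inverse L = M⁻¹:
  [  1.3091    0.3238    0.2393]
  [  0.3870    1.2294    0.1525]
  [  0.0574    0.1428    1.0507]
Total output x = L · d:
  x_0 = 1.3091·65 + 0.3238·34 + 0.2393·27 = 102.5619
  x_1 = 0.3870·65 + 1.2294·34 + 0.1525·27 = 71.0705
  x_2 = 0.0574·65 + 0.1428·34 + 1.0507·27 = 36.9519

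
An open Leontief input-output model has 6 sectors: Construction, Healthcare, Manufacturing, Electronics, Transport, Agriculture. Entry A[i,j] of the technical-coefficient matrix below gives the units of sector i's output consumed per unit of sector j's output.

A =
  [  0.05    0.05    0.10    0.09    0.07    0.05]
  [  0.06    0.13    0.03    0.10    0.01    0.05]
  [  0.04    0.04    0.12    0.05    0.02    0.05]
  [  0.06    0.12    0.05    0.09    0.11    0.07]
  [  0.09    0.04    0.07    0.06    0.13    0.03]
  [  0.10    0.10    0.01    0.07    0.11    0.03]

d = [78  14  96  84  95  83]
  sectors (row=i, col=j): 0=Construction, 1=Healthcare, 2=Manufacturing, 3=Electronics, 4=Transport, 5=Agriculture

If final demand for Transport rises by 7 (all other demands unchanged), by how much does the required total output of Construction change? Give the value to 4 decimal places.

0.8482

Form M = I − A:
  [  0.95   -0.05   -0.10   -0.09   -0.07   -0.05]
  [ -0.06    0.87   -0.03   -0.10   -0.01   -0.05]
  [ -0.04   -0.04    0.88   -0.05   -0.02   -0.05]
  [ -0.06   -0.12   -0.05    0.91   -0.11   -0.07]
  [ -0.09   -0.04   -0.07   -0.06    0.87   -0.03]
  [ -0.10   -0.10   -0.01   -0.07   -0.11    0.97]
Leontief inverse L = M⁻¹:
  [  1.0946    0.1044    0.1466    0.1422    0.1212    0.0834]
  [  0.1016    1.1916    0.0661    0.1545    0.0534    0.0829]
  [  0.0726    0.0809    1.1576    0.0891    0.0542    0.0757]
  [  0.1175    0.1916    0.1007    1.1571    0.1742    0.1100]
  [  0.1370    0.0908    0.1202    0.1132    1.1865    0.0628]
  [  0.1481    0.1586    0.0548    0.1278    0.1657    1.0639]
Total output x = L · d:
  x_0 = 1.0946·78 + 0.1044·14 + 0.1466·96 + 0.1422·84 + 0.1212·95 + 0.0834·83 = 131.2932
  x_1 = 0.1016·78 + 1.1916·14 + 0.0661·96 + 0.1545·84 + 0.0534·95 + 0.0829·83 = 55.8867
  x_2 = 0.0726·78 + 0.0809·14 + 1.1576·96 + 0.0891·84 + 0.0542·95 + 0.0757·83 = 136.8361
  x_3 = 0.1175·78 + 0.1916·14 + 0.1007·96 + 1.1571·84 + 0.1742·95 + 0.1100·83 = 144.3898
  x_4 = 0.1370·78 + 0.0908·14 + 0.1202·96 + 0.1132·84 + 1.1865·95 + 0.0628·83 = 150.9288
  x_5 = 0.1481·78 + 0.1586·14 + 0.0548·96 + 0.1278·84 + 0.1657·95 + 1.0639·83 = 133.8101
Δx_0 = L[0,4] · Δd_4 = 0.1212 · 7 = 0.8482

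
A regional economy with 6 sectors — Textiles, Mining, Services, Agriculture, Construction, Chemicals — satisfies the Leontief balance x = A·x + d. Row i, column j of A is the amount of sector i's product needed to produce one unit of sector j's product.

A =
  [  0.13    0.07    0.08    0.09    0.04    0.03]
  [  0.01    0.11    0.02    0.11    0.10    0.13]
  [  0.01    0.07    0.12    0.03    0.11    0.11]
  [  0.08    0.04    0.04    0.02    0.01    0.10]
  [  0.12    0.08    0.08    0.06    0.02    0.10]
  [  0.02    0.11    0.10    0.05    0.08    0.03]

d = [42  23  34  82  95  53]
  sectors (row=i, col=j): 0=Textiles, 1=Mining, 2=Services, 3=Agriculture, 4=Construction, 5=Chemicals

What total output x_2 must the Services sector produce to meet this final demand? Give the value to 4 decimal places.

Form M = I − A:
  [  0.87   -0.07   -0.08   -0.09   -0.04   -0.03]
  [ -0.01    0.89   -0.02   -0.11   -0.10   -0.13]
  [ -0.01   -0.07    0.88   -0.03   -0.11   -0.11]
  [ -0.08   -0.04   -0.04    0.98   -0.01   -0.10]
  [ -0.12   -0.08   -0.08   -0.06    0.98   -0.10]
  [ -0.02   -0.11   -0.10   -0.05   -0.08    0.97]
Leontief inverse L = M⁻¹:
  [  1.1789    0.1284    0.1345    0.1367    0.0852    0.0918]
  [  0.0542    1.1790    0.0752    0.1589    0.1489    0.2000]
  [  0.0488    0.1371    1.1826    0.0752    0.1641    0.1787]
  [  0.1077    0.0827    0.0789    1.0516    0.0435    0.1363]
  [  0.1649    0.1452    0.1392    0.1096    1.0719    0.1622]
  [  0.0546    0.1667    0.1488    0.0918    0.1262    1.0943]
Total output x = L · d:
  x_0 = 1.1789·42 + 0.1284·23 + 0.1345·34 + 0.1367·82 + 0.0852·95 + 0.0918·53 = 81.2094
  x_1 = 0.0542·42 + 1.1790·23 + 0.0752·34 + 0.1589·82 + 0.1489·95 + 0.2000·53 = 69.7248
  x_2 = 0.0488·42 + 0.1371·23 + 1.1826·34 + 0.0752·82 + 0.1641·95 + 0.1787·53 = 76.6331
  x_3 = 0.1077·42 + 0.0827·23 + 0.0789·34 + 1.0516·82 + 0.0435·95 + 0.1363·53 = 106.6999
  x_4 = 0.1649·42 + 0.1452·23 + 0.1392·34 + 0.1096·82 + 1.0719·95 + 0.1622·53 = 134.4147
  x_5 = 0.0546·42 + 0.1667·23 + 0.1488·34 + 0.0918·82 + 0.1262·95 + 1.0943·53 = 88.7066

76.6331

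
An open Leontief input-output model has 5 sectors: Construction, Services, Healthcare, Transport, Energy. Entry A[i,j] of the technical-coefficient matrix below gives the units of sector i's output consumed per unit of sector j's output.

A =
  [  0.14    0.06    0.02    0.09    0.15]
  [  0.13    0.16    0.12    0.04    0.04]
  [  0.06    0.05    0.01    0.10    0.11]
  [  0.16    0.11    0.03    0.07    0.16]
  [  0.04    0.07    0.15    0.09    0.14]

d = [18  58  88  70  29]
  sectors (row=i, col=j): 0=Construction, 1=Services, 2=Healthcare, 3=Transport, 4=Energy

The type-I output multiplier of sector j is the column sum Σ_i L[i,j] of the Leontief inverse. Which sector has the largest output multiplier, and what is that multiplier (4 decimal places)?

Form M = I − A:
  [  0.86   -0.06   -0.02   -0.09   -0.15]
  [ -0.13    0.84   -0.12   -0.04   -0.04]
  [ -0.06   -0.05    0.99   -0.10   -0.11]
  [ -0.16   -0.11   -0.03    0.93   -0.16]
  [ -0.04   -0.07   -0.15   -0.09    0.86]
Leontief inverse L = M⁻¹:
  [  1.2312    0.1357    0.0858    0.1595    0.2617]
  [  0.2272    1.2433    0.1799    0.1084    0.1406]
  [  0.1267    0.1075    1.0590    0.1492    0.1903]
  [  0.2644    0.1992    0.1071    1.1483    0.2827]
  [  0.1255    0.1471    0.2146    0.1624    1.2492]
Total output x = L · d:
  x_0 = 1.2312·18 + 0.1357·58 + 0.0858·88 + 0.1595·70 + 0.2617·29 = 56.3426
  x_1 = 0.2272·18 + 1.2433·58 + 0.1799·88 + 0.1084·70 + 0.1406·29 = 103.7011
  x_2 = 0.1267·18 + 0.1075·58 + 1.0590·88 + 0.1492·70 + 0.1903·29 = 117.6738
  x_3 = 0.2644·18 + 0.1992·58 + 0.1071·88 + 1.1483·70 + 0.2827·29 = 114.3176
  x_4 = 0.1255·18 + 0.1471·58 + 0.2146·88 + 0.1624·70 + 1.2492·29 = 77.2703
Output multipliers (column sums of L):
  Construction: 1.9750
  Services: 1.8329
  Healthcare: 1.6464
  Transport: 1.7279
  Energy: 2.1246

Energy (2.1246)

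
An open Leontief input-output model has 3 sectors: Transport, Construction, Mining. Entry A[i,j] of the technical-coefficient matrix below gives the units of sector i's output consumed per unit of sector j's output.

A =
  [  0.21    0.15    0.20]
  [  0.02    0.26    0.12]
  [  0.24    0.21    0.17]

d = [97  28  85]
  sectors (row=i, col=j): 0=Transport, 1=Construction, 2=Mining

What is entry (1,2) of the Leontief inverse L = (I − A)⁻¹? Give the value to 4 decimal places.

Form M = I − A:
  [  0.79   -0.15   -0.20]
  [ -0.02    0.74   -0.12]
  [ -0.24   -0.21    0.83]
Leontief inverse L = M⁻¹:
  [  1.3953    0.3944    0.3932]
  [  0.1075    1.4396    0.2340]
  [  0.4307    0.4783    1.3777]
Total output x = L · d:
  x_0 = 1.3953·97 + 0.3944·28 + 0.3932·85 = 179.8100
  x_1 = 0.1075·97 + 1.4396·28 + 0.2340·85 = 70.6339
  x_2 = 0.4307·97 + 0.4783·28 + 1.3777·85 = 172.2741

L[1,2] = 0.2340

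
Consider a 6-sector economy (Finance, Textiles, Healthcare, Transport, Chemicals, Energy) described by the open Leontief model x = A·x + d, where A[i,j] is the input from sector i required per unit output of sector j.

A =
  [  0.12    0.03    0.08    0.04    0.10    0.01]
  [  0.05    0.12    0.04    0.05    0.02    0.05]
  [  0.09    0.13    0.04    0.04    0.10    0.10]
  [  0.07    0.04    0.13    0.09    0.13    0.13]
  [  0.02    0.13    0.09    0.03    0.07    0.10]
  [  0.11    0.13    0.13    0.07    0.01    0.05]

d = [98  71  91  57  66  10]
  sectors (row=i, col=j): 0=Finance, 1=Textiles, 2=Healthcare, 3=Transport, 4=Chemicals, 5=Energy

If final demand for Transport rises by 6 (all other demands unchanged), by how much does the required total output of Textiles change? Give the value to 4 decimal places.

0.4880

Form M = I − A:
  [  0.88   -0.03   -0.08   -0.04   -0.10   -0.01]
  [ -0.05    0.88   -0.04   -0.05   -0.02   -0.05]
  [ -0.09   -0.13    0.96   -0.04   -0.10   -0.10]
  [ -0.07   -0.04   -0.13    0.91   -0.13   -0.13]
  [ -0.02   -0.13   -0.09   -0.03    0.93   -0.10]
  [ -0.11   -0.13   -0.13   -0.07   -0.01    0.95]
Leontief inverse L = M⁻¹:
  [  1.1717    0.0940    0.1334    0.0720    0.1530    0.0573]
  [  0.0945    1.1775    0.0854    0.0813    0.0570    0.0891]
  [  0.1562    0.2195    1.1112    0.0850    0.1546    0.1581]
  [  0.1538    0.1520    0.2225    1.1469    0.2063    0.2117]
  [  0.0781    0.2159    0.1507    0.0707    1.1161    0.1552]
  [  0.1821    0.2155    0.1972    0.1164    0.0736    1.1103]
Total output x = L · d:
  x_0 = 1.1717·98 + 0.0940·71 + 0.1334·91 + 0.0720·57 + 0.1530·66 + 0.0573·10 = 148.4183
  x_1 = 0.0945·98 + 1.1775·71 + 0.0854·91 + 0.0813·57 + 0.0570·66 + 0.0891·10 = 109.9208
  x_2 = 0.1562·98 + 0.2195·71 + 1.1112·91 + 0.0850·57 + 0.1546·66 + 0.1581·10 = 148.6440
  x_3 = 0.1538·98 + 0.1520·71 + 0.2225·91 + 1.1469·57 + 0.2063·66 + 0.2117·10 = 127.2099
  x_4 = 0.0781·98 + 0.2159·71 + 0.1507·91 + 0.0707·57 + 1.1161·66 + 0.1552·10 = 115.9367
  x_5 = 0.1821·98 + 0.2155·71 + 0.1972·91 + 0.1164·57 + 0.0736·66 + 1.1103·10 = 73.6879
Δx_1 = L[1,3] · Δd_3 = 0.0813 · 6 = 0.4880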